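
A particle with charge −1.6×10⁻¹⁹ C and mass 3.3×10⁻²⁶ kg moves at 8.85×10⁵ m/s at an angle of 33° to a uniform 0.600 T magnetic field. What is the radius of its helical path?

v⊥ = v sinθ = 8.85×10⁵·sin33° ≈ 4.820×10⁵ m/s.
r = m v⊥/(|q|B) = (3.3×10⁻²⁶)(4.820×10⁵)/((1.6×10⁻¹⁹)(0.600)) ≈ 0.166 m.

r ≈ 0.166 m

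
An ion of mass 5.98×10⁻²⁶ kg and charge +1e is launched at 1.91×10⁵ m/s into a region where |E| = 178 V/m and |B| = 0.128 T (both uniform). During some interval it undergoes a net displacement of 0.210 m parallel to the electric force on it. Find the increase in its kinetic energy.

The magnetic force is always ⟂ v and does no work; only the electric force changes KE.
ΔKE = F_E · d = |q|E d = (1.602×10⁻¹⁹)(178)(0.210) ≈ 5.99×10⁻¹⁸ J.

ΔKE ≈ 5.99×10⁻¹⁸ J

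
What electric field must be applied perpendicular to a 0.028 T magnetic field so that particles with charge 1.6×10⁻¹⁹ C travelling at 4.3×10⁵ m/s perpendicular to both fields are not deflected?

For straight-line motion qE = qvB, so E = vB.
E = 4.3×10⁵ × 0.028 = 1.2×10⁴ V/m.

E = 1.2×10⁴ V/m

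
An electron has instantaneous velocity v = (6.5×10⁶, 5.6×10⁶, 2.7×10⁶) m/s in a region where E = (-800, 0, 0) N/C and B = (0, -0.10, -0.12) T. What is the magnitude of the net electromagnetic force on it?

|F| ≈ 1.75×10⁻¹³ N

v×B = (-4.02×10⁵, 7.80×10⁵, -6.50×10⁵) N/C.
E + v×B = (-4.03×10⁵, 7.80×10⁵, -6.50×10⁵) N/C.
F = q(E + v×B) = (−1.602×10⁻¹⁹ C)·(-4.03×10⁵, 7.80×10⁵, -6.50×10⁵) = (6.45×10⁻¹⁴, -1.25×10⁻¹³, 1.04×10⁻¹³) N.
|F| = 1.75×10⁻¹³ N.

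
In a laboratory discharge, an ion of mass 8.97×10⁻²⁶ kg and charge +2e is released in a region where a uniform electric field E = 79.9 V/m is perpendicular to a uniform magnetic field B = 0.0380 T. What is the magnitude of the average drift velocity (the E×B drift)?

v_d ≈ 2100 m/s

The E×B drift speed is v_d = E/B.
v_d = 79.9/0.0380 = 2100 m/s.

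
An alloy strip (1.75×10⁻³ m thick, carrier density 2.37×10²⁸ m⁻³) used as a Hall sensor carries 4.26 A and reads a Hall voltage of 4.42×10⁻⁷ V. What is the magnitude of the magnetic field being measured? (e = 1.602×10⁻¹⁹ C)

From V_H = IB/(n e t), B = V_H n e t / I.
B = (4.42×10⁻⁷)(2.37×10²⁸)(1.602×10⁻¹⁹)(1.75×10⁻³)/4.26 ≈ 0.689 T.

B ≈ 0.689 T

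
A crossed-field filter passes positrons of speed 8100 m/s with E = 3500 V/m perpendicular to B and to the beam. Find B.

Balance of forces in the selector: qE = qvB ⇒ B = E/v.
B = 3500/8100 = 0.43 T.

B = 0.43 T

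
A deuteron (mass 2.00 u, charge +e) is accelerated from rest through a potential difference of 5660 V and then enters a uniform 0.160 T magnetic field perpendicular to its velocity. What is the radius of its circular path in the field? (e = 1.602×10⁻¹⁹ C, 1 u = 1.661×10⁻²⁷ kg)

r ≈ 0.0958 m

Acceleration: |q|V = ½mv² ⇒ v = √(2|q|V/m) = √(2·1.602×10⁻¹⁹·5660/3.322×10⁻²⁷) ≈ 7.388×10⁵ m/s.
In the field: r = mv/(|q|B) = (3.322×10⁻²⁷)(7.388×10⁵)/((1.602×10⁻¹⁹)(0.160)) ≈ 0.0958 m.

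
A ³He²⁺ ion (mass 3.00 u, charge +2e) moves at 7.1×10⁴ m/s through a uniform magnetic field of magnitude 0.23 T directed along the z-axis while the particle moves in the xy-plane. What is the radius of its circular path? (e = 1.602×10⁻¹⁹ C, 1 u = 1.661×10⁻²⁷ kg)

The magnetic force provides the centripetal force: |q|vB = mv²/r.
r = mv/(|q|B) = (4.983×10⁻²⁷)(7.1×10⁴)/((3.204×10⁻¹⁹)(0.23)) ≈ 4.8×10⁻³ m.

r ≈ 4.8×10⁻³ m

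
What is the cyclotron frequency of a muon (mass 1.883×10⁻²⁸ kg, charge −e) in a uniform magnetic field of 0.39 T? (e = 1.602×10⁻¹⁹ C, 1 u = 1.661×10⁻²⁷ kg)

f ≈ 5.3×10⁷ Hz

f = |q|B/(2πm).
f = (1.602×10⁻¹⁹)(0.39)/(2π·1.883×10⁻²⁸) ≈ 5.3×10⁷ Hz.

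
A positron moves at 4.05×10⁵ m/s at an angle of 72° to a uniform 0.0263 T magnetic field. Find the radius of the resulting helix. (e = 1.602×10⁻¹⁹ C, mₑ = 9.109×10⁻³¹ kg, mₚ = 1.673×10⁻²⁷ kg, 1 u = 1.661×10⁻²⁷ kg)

r ≈ 8.33×10⁻⁵ m

v⊥ = v sinθ = 4.05×10⁵·sin72° ≈ 3.852×10⁵ m/s.
r = m v⊥/(|q|B) = (9.109×10⁻³¹)(3.852×10⁵)/((1.602×10⁻¹⁹)(0.0263)) ≈ 8.33×10⁻⁵ m.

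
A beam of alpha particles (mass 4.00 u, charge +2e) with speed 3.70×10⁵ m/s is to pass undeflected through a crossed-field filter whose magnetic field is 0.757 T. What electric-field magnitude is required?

For straight-line motion qE = qvB, so E = vB.
E = 3.70×10⁵ × 0.757 = 2.80×10⁵ V/m.

E = 2.80×10⁵ V/m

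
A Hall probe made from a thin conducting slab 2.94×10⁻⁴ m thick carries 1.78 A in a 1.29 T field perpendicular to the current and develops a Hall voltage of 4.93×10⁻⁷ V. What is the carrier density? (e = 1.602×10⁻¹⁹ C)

From V_H = IB/(n e t), n = IB/(V_H e t).
n = (1.78)(1.29)/((4.93×10⁻⁷)(1.602×10⁻¹⁹)(2.94×10⁻⁴)) ≈ 9.89×10²⁸ m⁻³.

n ≈ 9.89×10²⁸ m⁻³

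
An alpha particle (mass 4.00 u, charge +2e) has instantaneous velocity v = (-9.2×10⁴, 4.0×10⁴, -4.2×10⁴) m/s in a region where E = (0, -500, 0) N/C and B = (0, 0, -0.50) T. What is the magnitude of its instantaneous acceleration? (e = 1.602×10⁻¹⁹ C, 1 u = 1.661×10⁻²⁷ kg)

|a| ≈ 2.44×10¹² m/s²

v×B = (-2.00×10⁴, -4.60×10⁴, 0) N/C.
E + v×B = (-2.00×10⁴, -4.65×10⁴, 0) N/C.
F = q(E + v×B) = (3.204×10⁻¹⁹ C)·(-2.00×10⁴, -4.65×10⁴, 0) = (-6.41×10⁻¹⁵, -1.49×10⁻¹⁴, 0) N.
|a| = |F|/m = 1.622×10⁻¹⁴/6.644×10⁻²⁷ ≈ 2.44×10¹² m/s².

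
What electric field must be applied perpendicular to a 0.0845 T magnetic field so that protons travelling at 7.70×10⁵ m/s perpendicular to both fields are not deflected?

For straight-line motion qE = qvB, so E = vB.
E = 7.70×10⁵ × 0.0845 = 6.51×10⁴ V/m.

E = 6.51×10⁴ V/m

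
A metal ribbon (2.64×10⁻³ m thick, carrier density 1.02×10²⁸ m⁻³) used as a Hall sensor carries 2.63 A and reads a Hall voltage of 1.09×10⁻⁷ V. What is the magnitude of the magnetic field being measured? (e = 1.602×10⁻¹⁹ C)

From V_H = IB/(n e t), B = V_H n e t / I.
B = (1.09×10⁻⁷)(1.02×10²⁸)(1.602×10⁻¹⁹)(2.64×10⁻³)/2.63 ≈ 0.179 T.

B ≈ 0.179 T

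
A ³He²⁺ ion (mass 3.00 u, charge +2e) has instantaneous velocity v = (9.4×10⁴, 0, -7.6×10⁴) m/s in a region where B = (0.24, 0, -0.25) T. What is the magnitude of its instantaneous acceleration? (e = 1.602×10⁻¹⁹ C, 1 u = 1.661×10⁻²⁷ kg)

|a| ≈ 3.38×10¹¹ m/s²

v×B = (0, 5260, 0) N/C.
F = q v×B = (3.204×10⁻¹⁹ C)·(0, 5260, 0) = (0, 1.69×10⁻¹⁵, 0) N.
|a| = |F|/m = 1.685×10⁻¹⁵/4.983×10⁻²⁷ ≈ 3.38×10¹¹ m/s².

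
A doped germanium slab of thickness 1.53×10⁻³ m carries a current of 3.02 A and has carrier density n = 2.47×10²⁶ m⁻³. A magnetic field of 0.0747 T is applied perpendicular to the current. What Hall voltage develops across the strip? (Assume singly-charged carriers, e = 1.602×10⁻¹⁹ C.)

V_H = IB/(n e t).
V_H = (3.02)(0.0747)/((2.47×10²⁶)(1.602×10⁻¹⁹)(1.53×10⁻³)) ≈ 3.73×10⁻⁶ V.

V_H ≈ 3.73×10⁻⁶ V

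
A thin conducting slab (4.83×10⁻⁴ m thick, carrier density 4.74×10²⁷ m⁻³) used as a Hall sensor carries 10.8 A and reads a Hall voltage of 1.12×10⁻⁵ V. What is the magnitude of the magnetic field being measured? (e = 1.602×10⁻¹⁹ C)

B ≈ 0.380 T

From V_H = IB/(n e t), B = V_H n e t / I.
B = (1.12×10⁻⁵)(4.74×10²⁷)(1.602×10⁻¹⁹)(4.83×10⁻⁴)/10.8 ≈ 0.380 T.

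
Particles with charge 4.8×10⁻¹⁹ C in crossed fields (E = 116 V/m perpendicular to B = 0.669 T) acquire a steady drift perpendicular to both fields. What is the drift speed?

v_d ≈ 173 m/s

In crossed fields the guiding centre drifts at v_d = |E×B|/B² = E/B, independent of charge and mass.
v_d = 116/0.669 = 173 m/s.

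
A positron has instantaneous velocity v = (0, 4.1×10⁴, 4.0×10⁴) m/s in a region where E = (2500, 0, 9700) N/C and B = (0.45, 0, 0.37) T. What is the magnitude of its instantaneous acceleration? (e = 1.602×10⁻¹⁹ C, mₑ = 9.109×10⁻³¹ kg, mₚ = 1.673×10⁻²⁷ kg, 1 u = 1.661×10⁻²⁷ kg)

v×B = (1.52×10⁴, 1.80×10⁴, -1.84×10⁴) N/C.
E + v×B = (1.77×10⁴, 1.80×10⁴, -8750) N/C.
F = q(E + v×B) = (1.602×10⁻¹⁹ C)·(1.77×10⁴, 1.80×10⁴, -8750) = (2.83×10⁻¹⁵, 2.88×10⁻¹⁵, -1.40×10⁻¹⁵) N.
|a| = |F|/m = 4.277×10⁻¹⁵/9.109×10⁻³¹ ≈ 4.70×10¹⁵ m/s².

|a| ≈ 4.70×10¹⁵ m/s²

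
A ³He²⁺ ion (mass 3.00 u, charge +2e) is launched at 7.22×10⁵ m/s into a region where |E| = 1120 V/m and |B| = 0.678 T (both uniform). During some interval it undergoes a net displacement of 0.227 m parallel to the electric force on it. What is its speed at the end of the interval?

v_f ≈ 7.44×10⁵ m/s

B does no work; ΔKE = |q|E d.
½mv_f² = ½mv₀² + |q|Ed = ½(4.983×10⁻²⁷)(7.22×10⁵)² + (3.204×10⁻¹⁹)(1120)(0.227) ≈ 1.299×10⁻¹⁵ J + 8.146×10⁻¹⁷ J ≈ 1.380×10⁻¹⁵ J.
v_f = √(2·1.380×10⁻¹⁵/4.983×10⁻²⁷) ≈ 7.44×10⁵ m/s.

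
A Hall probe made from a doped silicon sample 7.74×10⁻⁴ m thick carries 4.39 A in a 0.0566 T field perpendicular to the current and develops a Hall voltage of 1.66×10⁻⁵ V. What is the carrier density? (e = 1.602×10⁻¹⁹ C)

n ≈ 1.21×10²⁶ m⁻³

From V_H = IB/(n e t), n = IB/(V_H e t).
n = (4.39)(0.0566)/((1.66×10⁻⁵)(1.602×10⁻¹⁹)(7.74×10⁻⁴)) ≈ 1.21×10²⁶ m⁻³.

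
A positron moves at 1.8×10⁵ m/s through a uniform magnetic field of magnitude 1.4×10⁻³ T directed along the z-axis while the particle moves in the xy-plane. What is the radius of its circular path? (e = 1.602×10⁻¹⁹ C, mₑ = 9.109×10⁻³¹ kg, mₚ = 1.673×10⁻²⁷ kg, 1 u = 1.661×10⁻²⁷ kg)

The magnetic force provides the centripetal force: |q|vB = mv²/r.
r = mv/(|q|B) = (9.109×10⁻³¹)(1.8×10⁵)/((1.602×10⁻¹⁹)(1.4×10⁻³)) ≈ 7.3×10⁻⁴ m.

r ≈ 7.3×10⁻⁴ m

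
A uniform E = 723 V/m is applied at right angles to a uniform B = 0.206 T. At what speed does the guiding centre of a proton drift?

v_d ≈ 3510 m/s

The steady drift has the magnetic force balancing the electric force, so v_d = E/B.
v_d = 723/0.206 = 3510 m/s.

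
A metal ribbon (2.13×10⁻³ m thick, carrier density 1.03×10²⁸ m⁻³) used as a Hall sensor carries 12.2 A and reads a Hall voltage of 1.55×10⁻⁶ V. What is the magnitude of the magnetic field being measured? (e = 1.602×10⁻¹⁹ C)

B ≈ 0.447 T

From V_H = IB/(n e t), B = V_H n e t / I.
B = (1.55×10⁻⁶)(1.03×10²⁸)(1.602×10⁻¹⁹)(2.13×10⁻³)/12.2 ≈ 0.447 T.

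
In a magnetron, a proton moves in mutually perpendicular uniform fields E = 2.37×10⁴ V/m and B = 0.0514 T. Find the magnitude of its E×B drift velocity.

The steady drift has the magnetic force balancing the electric force, so v_d = E/B.
v_d = 2.37×10⁴/0.0514 = 4.61×10⁵ m/s.

v_d ≈ 4.61×10⁵ m/s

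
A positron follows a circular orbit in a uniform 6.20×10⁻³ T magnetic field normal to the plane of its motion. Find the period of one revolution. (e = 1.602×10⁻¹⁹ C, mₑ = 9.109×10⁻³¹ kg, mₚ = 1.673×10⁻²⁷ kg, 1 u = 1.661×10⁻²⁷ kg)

T ≈ 5.76×10⁻⁹ s

The cyclotron period depends only on m, q, B: T = 2πm/(|q|B).
T = 2π(9.109×10⁻³¹)/((1.602×10⁻¹⁹)(6.20×10⁻³)) ≈ 5.76×10⁻⁹ s.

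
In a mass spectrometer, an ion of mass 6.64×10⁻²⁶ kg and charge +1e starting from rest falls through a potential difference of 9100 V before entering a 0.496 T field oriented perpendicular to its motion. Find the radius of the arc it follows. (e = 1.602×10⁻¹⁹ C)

r ≈ 0.175 m

Acceleration: |q|V = ½mv² ⇒ v = √(2|q|V/m) = √(2·1.602×10⁻¹⁹·9100/6.64×10⁻²⁶) ≈ 2.095×10⁵ m/s.
In the field: r = mv/(|q|B) = (6.64×10⁻²⁶)(2.095×10⁵)/((1.602×10⁻¹⁹)(0.496)) ≈ 0.175 m.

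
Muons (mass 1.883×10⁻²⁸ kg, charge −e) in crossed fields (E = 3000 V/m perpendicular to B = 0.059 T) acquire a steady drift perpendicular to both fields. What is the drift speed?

v_d ≈ 5.1×10⁴ m/s

In crossed fields the guiding centre drifts at v_d = |E×B|/B² = E/B, independent of charge and mass.
v_d = 3000/0.059 = 5.1×10⁴ m/s.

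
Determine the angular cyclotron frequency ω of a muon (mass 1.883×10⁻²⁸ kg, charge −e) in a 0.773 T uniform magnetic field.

ω = |q|B/m.
ω = (1.602×10⁻¹⁹)(0.773)/1.883×10⁻²⁸ ≈ 6.58×10⁸ rad/s.

ω ≈ 6.58×10⁸ rad/s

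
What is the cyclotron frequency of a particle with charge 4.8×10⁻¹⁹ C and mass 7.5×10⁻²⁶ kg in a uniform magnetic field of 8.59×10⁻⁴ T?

f = |q|B/(2πm).
f = (4.8×10⁻¹⁹)(8.59×10⁻⁴)/(2π·7.5×10⁻²⁶) ≈ 875 Hz.

f ≈ 875 Hz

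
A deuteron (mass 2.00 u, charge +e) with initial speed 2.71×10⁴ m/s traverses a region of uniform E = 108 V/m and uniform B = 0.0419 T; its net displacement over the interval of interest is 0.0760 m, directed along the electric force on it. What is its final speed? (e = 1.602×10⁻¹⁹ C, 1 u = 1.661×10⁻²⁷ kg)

B does no work; ΔKE = |q|E d.
½mv_f² = ½mv₀² + |q|Ed = ½(3.322×10⁻²⁷)(2.71×10⁴)² + (1.602×10⁻¹⁹)(108)(0.0760) ≈ 1.220×10⁻¹⁸ J + 1.315×10⁻¹⁸ J ≈ 2.535×10⁻¹⁸ J.
v_f = √(2·2.535×10⁻¹⁸/3.322×10⁻²⁷) ≈ 3.91×10⁴ m/s.

v_f ≈ 3.91×10⁴ m/s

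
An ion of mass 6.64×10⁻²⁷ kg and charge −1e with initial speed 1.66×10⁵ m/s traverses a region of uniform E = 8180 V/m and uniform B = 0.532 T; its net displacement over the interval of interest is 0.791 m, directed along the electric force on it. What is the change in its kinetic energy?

The magnetic force is always ⟂ v and does no work; only the electric force changes KE.
ΔKE = F_E · d = |q|E d = (1.602×10⁻¹⁹)(8180)(0.791) ≈ 1.04×10⁻¹⁵ J.

ΔKE ≈ 1.04×10⁻¹⁵ J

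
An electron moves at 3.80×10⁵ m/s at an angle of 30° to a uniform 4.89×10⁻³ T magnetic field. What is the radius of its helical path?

v⊥ = v sinθ = 3.80×10⁵·sin30° ≈ 1.900×10⁵ m/s.
r = m v⊥/(|q|B) = (9.109×10⁻³¹)(1.900×10⁵)/((1.602×10⁻¹⁹)(4.89×10⁻³)) ≈ 2.21×10⁻⁴ m.

r ≈ 2.21×10⁻⁴ m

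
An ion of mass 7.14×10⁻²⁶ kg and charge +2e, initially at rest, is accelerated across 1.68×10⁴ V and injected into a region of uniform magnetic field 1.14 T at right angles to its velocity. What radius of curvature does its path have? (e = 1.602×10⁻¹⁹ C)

r ≈ 0.0759 m

Acceleration: |q|V = ½mv² ⇒ v = √(2|q|V/m) = √(2·3.204×10⁻¹⁹·1.68×10⁴/7.14×10⁻²⁶) ≈ 3.883×10⁵ m/s.
In the field: r = mv/(|q|B) = (7.14×10⁻²⁶)(3.883×10⁵)/((3.204×10⁻¹⁹)(1.14)) ≈ 0.0759 m.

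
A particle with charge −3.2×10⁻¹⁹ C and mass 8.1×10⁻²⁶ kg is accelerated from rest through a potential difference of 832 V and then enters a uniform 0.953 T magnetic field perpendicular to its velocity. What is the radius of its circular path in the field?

r ≈ 0.0215 m

Acceleration: |q|V = ½mv² ⇒ v = √(2|q|V/m) = √(2·3.2×10⁻¹⁹·832/8.1×10⁻²⁶) ≈ 8.108×10⁴ m/s.
In the field: r = mv/(|q|B) = (8.1×10⁻²⁶)(8.108×10⁴)/((3.2×10⁻¹⁹)(0.953)) ≈ 0.0215 m.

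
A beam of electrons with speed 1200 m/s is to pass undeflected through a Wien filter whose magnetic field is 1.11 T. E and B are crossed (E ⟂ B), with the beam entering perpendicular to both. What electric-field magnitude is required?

E = 1330 V/m

For straight-line motion qE = qvB, so E = vB.
E = 1200 × 1.11 = 1330 V/m.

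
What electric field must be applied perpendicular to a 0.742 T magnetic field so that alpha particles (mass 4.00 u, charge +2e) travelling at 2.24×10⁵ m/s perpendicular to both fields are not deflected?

For straight-line motion qE = qvB, so E = vB.
E = 2.24×10⁵ × 0.742 = 1.66×10⁵ V/m.

E = 1.66×10⁵ V/m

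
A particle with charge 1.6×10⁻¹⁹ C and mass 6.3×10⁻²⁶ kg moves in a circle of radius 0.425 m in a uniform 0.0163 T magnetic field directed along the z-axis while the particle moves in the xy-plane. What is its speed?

v ≈ 1.76×10⁴ m/s

From |q|vB = mv²/r, v = |q|Br/m.
v = (1.6×10⁻¹⁹)(0.0163)(0.425)/6.3×10⁻²⁶ ≈ 1.76×10⁴ m/s.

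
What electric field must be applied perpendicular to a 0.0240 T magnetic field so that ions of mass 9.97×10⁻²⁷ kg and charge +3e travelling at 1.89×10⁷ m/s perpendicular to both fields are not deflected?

For straight-line motion qE = qvB, so E = vB.
E = 1.89×10⁷ × 0.0240 = 4.54×10⁵ V/m.

E = 4.54×10⁵ V/m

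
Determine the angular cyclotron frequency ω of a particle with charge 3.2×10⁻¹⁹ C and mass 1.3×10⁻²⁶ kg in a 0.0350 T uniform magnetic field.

ω = |q|B/m.
ω = (3.2×10⁻¹⁹)(0.0350)/1.3×10⁻²⁶ ≈ 8.62×10⁵ rad/s.

ω ≈ 8.62×10⁵ rad/s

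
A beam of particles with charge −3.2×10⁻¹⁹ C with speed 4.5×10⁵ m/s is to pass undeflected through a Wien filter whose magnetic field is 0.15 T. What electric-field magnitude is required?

E = 6.8×10⁴ V/m

For straight-line motion qE = qvB, so E = vB.
E = 4.5×10⁵ × 0.15 = 6.8×10⁴ V/m.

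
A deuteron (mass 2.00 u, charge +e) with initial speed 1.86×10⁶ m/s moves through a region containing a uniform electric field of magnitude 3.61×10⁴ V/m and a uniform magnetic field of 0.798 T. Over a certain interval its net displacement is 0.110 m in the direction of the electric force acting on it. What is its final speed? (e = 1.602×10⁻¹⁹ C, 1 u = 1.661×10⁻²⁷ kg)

B does no work; ΔKE = |q|E d.
½mv_f² = ½mv₀² + |q|Ed = ½(3.322×10⁻²⁷)(1.86×10⁶)² + (1.602×10⁻¹⁹)(3.61×10⁴)(0.110) ≈ 5.746×10⁻¹⁵ J + 6.362×10⁻¹⁶ J ≈ 6.383×10⁻¹⁵ J.
v_f = √(2·6.383×10⁻¹⁵/3.322×10⁻²⁷) ≈ 1.96×10⁶ m/s.

v_f ≈ 1.96×10⁶ m/s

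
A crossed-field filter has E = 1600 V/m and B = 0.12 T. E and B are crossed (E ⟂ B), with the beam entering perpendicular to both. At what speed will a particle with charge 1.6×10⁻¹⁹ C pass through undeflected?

For undeflected motion the electric and magnetic forces balance: qE = qvB.
v = E/B = 1600/0.12 = 1.3×10⁴ m/s.

v = 1.3×10⁴ m/s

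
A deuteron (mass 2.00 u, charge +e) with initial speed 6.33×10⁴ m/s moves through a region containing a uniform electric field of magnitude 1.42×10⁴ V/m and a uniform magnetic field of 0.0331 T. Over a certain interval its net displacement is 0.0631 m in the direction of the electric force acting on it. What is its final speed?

B does no work; ΔKE = |q|E d.
½mv_f² = ½mv₀² + |q|Ed = ½(3.322×10⁻²⁷)(6.33×10⁴)² + (1.602×10⁻¹⁹)(1.42×10⁴)(0.0631) ≈ 6.655×10⁻¹⁸ J + 1.435×10⁻¹⁶ J ≈ 1.502×10⁻¹⁶ J.
v_f = √(2·1.502×10⁻¹⁶/3.322×10⁻²⁷) ≈ 3.01×10⁵ m/s.

v_f ≈ 3.01×10⁵ m/s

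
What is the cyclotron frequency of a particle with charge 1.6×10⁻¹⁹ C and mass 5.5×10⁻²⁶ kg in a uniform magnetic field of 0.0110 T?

f = |q|B/(2πm).
f = (1.6×10⁻¹⁹)(0.0110)/(2π·5.5×10⁻²⁶) ≈ 5090 Hz.

f ≈ 5090 Hz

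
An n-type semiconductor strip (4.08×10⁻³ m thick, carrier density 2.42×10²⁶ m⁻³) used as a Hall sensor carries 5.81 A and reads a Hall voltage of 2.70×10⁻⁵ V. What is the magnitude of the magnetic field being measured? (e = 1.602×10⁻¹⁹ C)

From V_H = IB/(n e t), B = V_H n e t / I.
B = (2.70×10⁻⁵)(2.42×10²⁶)(1.602×10⁻¹⁹)(4.08×10⁻³)/5.81 ≈ 0.735 T.

B ≈ 0.735 T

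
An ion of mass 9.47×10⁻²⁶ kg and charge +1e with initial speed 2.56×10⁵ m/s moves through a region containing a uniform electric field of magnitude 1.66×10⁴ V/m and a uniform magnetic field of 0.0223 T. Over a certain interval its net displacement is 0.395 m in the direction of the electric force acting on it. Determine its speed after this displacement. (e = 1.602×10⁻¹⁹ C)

v_f ≈ 2.96×10⁵ m/s

B does no work; ΔKE = |q|E d.
½mv_f² = ½mv₀² + |q|Ed = ½(9.47×10⁻²⁶)(2.56×10⁵)² + (1.602×10⁻¹⁹)(1.66×10⁴)(0.395) ≈ 3.103×10⁻¹⁵ J + 1.050×10⁻¹⁵ J ≈ 4.154×10⁻¹⁵ J.
v_f = √(2·4.154×10⁻¹⁵/9.47×10⁻²⁶) ≈ 2.96×10⁵ m/s.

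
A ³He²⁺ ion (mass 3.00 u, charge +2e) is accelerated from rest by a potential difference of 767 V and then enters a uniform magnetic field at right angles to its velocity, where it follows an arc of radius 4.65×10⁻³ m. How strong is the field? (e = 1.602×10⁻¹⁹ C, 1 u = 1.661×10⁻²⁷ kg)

B ≈ 1.05 T

v = √(2|q|V/m) = √(2·3.204×10⁻¹⁹·767/4.983×10⁻²⁷) ≈ 3.141×10⁵ m/s.
B = mv/(|q|r) = (4.983×10⁻²⁷)(3.141×10⁵)/((3.204×10⁻¹⁹)(4.65×10⁻³)) ≈ 1.05 T.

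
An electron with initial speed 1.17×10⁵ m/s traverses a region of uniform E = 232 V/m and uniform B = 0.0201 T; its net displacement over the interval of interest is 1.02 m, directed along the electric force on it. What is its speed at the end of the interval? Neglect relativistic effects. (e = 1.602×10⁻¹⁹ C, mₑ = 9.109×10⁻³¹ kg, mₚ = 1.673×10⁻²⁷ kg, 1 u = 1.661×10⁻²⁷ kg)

v_f ≈ 9.12×10⁶ m/s

B does no work; ΔKE = |q|E d.
½mv_f² = ½mv₀² + |q|Ed = ½(9.109×10⁻³¹)(1.17×10⁵)² + (1.602×10⁻¹⁹)(232)(1.02) ≈ 6.235×10⁻²¹ J + 3.791×10⁻¹⁷ J ≈ 3.792×10⁻¹⁷ J.
v_f = √(2·3.792×10⁻¹⁷/9.109×10⁻³¹) ≈ 9.12×10⁶ m/s.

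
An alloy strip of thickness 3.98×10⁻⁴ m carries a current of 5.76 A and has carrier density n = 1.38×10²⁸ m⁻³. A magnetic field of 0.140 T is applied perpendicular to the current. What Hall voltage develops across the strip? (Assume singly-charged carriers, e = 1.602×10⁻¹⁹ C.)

V_H = IB/(n e t).
V_H = (5.76)(0.140)/((1.38×10²⁸)(1.602×10⁻¹⁹)(3.98×10⁻⁴)) ≈ 9.16×10⁻⁷ V.

V_H ≈ 9.16×10⁻⁷ V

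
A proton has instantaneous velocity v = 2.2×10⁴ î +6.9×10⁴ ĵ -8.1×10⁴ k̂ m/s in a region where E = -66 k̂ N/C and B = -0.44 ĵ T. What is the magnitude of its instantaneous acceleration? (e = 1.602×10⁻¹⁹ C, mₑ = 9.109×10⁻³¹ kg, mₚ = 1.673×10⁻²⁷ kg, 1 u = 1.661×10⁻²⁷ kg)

|a| ≈ 3.54×10¹² m/s²

v×B = (-3.56×10⁴, 0, -9680) N/C.
E + v×B = (-3.56×10⁴, 0, -9750) N/C.
F = q(E + v×B) = (1.602×10⁻¹⁹ C)·(-3.56×10⁴, 0, -9750) = (-5.71×10⁻¹⁵, 0, -1.56×10⁻¹⁵) N.
|a| = |F|/m = 5.919×10⁻¹⁵/1.673×10⁻²⁷ ≈ 3.54×10¹² m/s².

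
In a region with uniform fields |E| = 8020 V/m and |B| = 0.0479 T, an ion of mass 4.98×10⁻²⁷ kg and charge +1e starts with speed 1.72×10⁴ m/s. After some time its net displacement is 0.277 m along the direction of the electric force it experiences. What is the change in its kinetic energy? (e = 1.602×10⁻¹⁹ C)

ΔKE ≈ 3.56×10⁻¹⁶ J

The magnetic force is always ⟂ v and does no work; only the electric force changes KE.
ΔKE = F_E · d = |q|E d = (1.602×10⁻¹⁹)(8020)(0.277) ≈ 3.56×10⁻¹⁶ J.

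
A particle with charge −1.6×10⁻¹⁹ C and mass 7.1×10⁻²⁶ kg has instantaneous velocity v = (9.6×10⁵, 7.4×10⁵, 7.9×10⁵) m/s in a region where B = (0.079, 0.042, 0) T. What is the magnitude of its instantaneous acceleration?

v×B = (-3.32×10⁴, 6.24×10⁴, -1.81×10⁴) N/C.
F = q v×B = (−1.6×10⁻¹⁹ C)·(-3.32×10⁴, 6.24×10⁴, -1.81×10⁴) = (5.31×10⁻¹⁵, -9.99×10⁻¹⁵, 2.90×10⁻¹⁵) N.
|a| = |F|/m = 1.168×10⁻¹⁴/7.1×10⁻²⁶ ≈ 1.64×10¹¹ m/s².

|a| ≈ 1.64×10¹¹ m/s²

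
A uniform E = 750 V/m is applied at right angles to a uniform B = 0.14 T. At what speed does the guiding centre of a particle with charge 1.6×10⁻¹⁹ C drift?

The E×B drift speed is v_d = E/B.
v_d = 750/0.14 = 5400 m/s.

v_d ≈ 5400 m/s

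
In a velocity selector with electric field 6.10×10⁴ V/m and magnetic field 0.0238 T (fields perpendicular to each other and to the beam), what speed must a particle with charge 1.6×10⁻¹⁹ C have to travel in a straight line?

v = 2.56×10⁶ m/s

For undeflected motion the electric and magnetic forces balance: qE = qvB.
v = E/B = 6.10×10⁴/0.0238 = 2.56×10⁶ m/s.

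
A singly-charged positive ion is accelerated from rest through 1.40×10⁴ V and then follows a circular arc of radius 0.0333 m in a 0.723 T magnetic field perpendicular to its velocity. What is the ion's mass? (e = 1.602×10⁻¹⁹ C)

Combine |q|V = ½mv² and r = mv/(|q|B): eliminate v to get m = qB²r²/(2V).
m = (1.602×10⁻¹⁹)(0.723)²(0.0333)²/(2·1.40×10⁴) ≈ 3.32×10⁻²⁷ kg.

m ≈ 3.32×10⁻²⁷ kg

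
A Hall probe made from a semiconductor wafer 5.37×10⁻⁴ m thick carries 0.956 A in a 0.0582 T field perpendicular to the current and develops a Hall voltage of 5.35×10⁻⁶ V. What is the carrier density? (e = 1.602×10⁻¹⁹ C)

From V_H = IB/(n e t), n = IB/(V_H e t).
n = (0.956)(0.0582)/((5.35×10⁻⁶)(1.602×10⁻¹⁹)(5.37×10⁻⁴)) ≈ 1.21×10²⁶ m⁻³.

n ≈ 1.21×10²⁶ m⁻³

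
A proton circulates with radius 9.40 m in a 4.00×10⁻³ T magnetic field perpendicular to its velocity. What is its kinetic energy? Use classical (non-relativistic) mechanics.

v = |q|Br/m, then KE = ½mv² = (qBr)²/(2m).
v = (1.602×10⁻¹⁹)(4.00×10⁻³)(9.40)/1.673×10⁻²⁷ ≈ 3.600×10⁶ m/s.
KE = ½(1.673×10⁻²⁷)(3.600×10⁶)² ≈ 1.08×10⁻¹⁴ J.

KE ≈ 1.08×10⁻¹⁴ J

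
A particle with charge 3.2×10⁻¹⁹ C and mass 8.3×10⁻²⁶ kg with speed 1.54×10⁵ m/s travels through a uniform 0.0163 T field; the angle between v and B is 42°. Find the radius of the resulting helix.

r ≈ 1.64 m

v⊥ = v sinθ = 1.54×10⁵·sin42° ≈ 1.030×10⁵ m/s.
r = m v⊥/(|q|B) = (8.3×10⁻²⁶)(1.030×10⁵)/((3.2×10⁻¹⁹)(0.0163)) ≈ 1.64 m.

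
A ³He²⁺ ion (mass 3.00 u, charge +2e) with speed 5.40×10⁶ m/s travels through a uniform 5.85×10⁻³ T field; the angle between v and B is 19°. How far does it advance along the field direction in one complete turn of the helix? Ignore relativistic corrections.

p ≈ 85.3 m

v∥ = v cosθ = 5.40×10⁶·cos19° ≈ 5.106×10⁶ m/s.
T = 2πm/(|q|B) = 2π(4.983×10⁻²⁷)/((3.204×10⁻¹⁹)(5.85×10⁻³)) ≈ 1.670×10⁻⁵ s.
pitch = v∥ T = (5.106×10⁶)(1.670×10⁻⁵) ≈ 85.3 m.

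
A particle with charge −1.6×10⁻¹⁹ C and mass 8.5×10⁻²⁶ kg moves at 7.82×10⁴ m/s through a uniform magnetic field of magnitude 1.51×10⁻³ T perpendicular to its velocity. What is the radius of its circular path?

r ≈ 27.5 m

The magnetic force provides the centripetal force: |q|vB = mv²/r.
r = mv/(|q|B) = (8.5×10⁻²⁶)(7.82×10⁴)/((1.6×10⁻¹⁹)(1.51×10⁻³)) ≈ 27.5 m.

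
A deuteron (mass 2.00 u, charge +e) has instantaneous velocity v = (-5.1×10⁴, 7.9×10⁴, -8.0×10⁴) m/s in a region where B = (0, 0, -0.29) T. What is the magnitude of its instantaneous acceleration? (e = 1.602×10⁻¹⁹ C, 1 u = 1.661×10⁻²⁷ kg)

v×B = (-2.29×10⁴, -1.48×10⁴, 0) N/C.
F = q v×B = (1.602×10⁻¹⁹ C)·(-2.29×10⁴, -1.48×10⁴, 0) = (-3.67×10⁻¹⁵, -2.37×10⁻¹⁵, 0) N.
|a| = |F|/m = 4.369×10⁻¹⁵/3.322×10⁻²⁷ ≈ 1.32×10¹² m/s².

|a| ≈ 1.32×10¹² m/s²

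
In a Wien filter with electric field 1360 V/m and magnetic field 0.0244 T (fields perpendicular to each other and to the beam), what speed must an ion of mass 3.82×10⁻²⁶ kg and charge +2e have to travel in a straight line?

Zero net Lorentz force requires |qE| = |q v×B|, i.e. E = vB.
v = E/B = 1360/0.0244 = 5.57×10⁴ m/s.
The result is independent of the particle's charge and mass.

v = 5.57×10⁴ m/s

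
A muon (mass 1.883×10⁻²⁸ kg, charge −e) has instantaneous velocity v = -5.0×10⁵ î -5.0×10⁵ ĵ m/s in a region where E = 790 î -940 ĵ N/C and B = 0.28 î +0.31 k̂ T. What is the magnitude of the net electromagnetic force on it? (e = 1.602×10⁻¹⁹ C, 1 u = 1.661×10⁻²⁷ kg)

|F| ≈ 4.15×10⁻¹⁴ N

v×B = (-1.55×10⁵, 1.55×10⁵, 1.40×10⁵) N/C.
E + v×B = (-1.54×10⁵, 1.54×10⁵, 1.40×10⁵) N/C.
F = q(E + v×B) = (−1.602×10⁻¹⁹ C)·(-1.54×10⁵, 1.54×10⁵, 1.40×10⁵) = (2.47×10⁻¹⁴, -2.47×10⁻¹⁴, -2.24×10⁻¹⁴) N.
|F| = 4.15×10⁻¹⁴ N.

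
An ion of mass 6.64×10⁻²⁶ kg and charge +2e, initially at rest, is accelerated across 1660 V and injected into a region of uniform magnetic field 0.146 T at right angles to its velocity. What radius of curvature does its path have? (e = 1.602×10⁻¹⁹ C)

r ≈ 0.180 m

Acceleration: |q|V = ½mv² ⇒ v = √(2|q|V/m) = √(2·3.204×10⁻¹⁹·1660/6.64×10⁻²⁶) ≈ 1.266×10⁵ m/s.
In the field: r = mv/(|q|B) = (6.64×10⁻²⁶)(1.266×10⁵)/((3.204×10⁻¹⁹)(0.146)) ≈ 0.180 m.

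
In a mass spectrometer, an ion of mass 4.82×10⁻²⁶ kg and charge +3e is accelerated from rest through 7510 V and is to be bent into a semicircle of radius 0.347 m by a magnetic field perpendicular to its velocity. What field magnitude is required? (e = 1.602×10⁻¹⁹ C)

B ≈ 0.112 T

v = √(2|q|V/m) = √(2·4.806×10⁻¹⁹·7510/4.82×10⁻²⁶) ≈ 3.870×10⁵ m/s.
B = mv/(|q|r) = (4.82×10⁻²⁶)(3.870×10⁵)/((4.806×10⁻¹⁹)(0.347)) ≈ 0.112 T.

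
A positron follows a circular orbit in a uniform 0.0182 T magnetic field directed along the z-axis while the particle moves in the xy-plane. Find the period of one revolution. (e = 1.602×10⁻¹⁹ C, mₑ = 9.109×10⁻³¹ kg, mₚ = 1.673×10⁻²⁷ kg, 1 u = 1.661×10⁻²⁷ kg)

T ≈ 1.96×10⁻⁹ s

The cyclotron period depends only on m, q, B: T = 2πm/(|q|B).
T = 2π(9.109×10⁻³¹)/((1.602×10⁻¹⁹)(0.0182)) ≈ 1.96×10⁻⁹ s.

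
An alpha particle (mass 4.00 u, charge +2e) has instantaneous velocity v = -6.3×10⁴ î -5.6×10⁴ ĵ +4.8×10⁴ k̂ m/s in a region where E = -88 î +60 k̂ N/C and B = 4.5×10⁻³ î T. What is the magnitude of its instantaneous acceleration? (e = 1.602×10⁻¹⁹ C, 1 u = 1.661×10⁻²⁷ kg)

v×B = (0, 216, 252) N/C.
E + v×B = (-88.0, 216, 312) N/C.
F = q(E + v×B) = (3.204×10⁻¹⁹ C)·(-88.0, 216, 312) = (-2.82×10⁻¹⁷, 6.92×10⁻¹⁷, 1.00×10⁻¹⁶) N.
|a| = |F|/m = 1.248×10⁻¹⁶/6.644×10⁻²⁷ ≈ 1.88×10¹⁰ m/s².

|a| ≈ 1.88×10¹⁰ m/s²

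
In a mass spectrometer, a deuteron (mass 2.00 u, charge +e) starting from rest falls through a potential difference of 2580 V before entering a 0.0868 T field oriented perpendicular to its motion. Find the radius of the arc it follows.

Acceleration: |q|V = ½mv² ⇒ v = √(2|q|V/m) = √(2·1.602×10⁻¹⁹·2580/3.322×10⁻²⁷) ≈ 4.988×10⁵ m/s.
In the field: r = mv/(|q|B) = (3.322×10⁻²⁷)(4.988×10⁵)/((1.602×10⁻¹⁹)(0.0868)) ≈ 0.119 m.

r ≈ 0.119 m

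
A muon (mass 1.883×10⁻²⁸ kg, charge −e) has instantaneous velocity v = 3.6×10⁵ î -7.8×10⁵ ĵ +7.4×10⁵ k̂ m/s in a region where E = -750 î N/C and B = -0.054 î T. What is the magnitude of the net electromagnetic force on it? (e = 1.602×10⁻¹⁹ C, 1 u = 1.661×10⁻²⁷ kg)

|F| ≈ 9.30×10⁻¹⁵ N

v×B = (0, -4.00×10⁴, -4.21×10⁴) N/C.
E + v×B = (-750, -4.00×10⁴, -4.21×10⁴) N/C.
F = q(E + v×B) = (−1.602×10⁻¹⁹ C)·(-750, -4.00×10⁴, -4.21×10⁴) = (1.20×10⁻¹⁶, 6.40×10⁻¹⁵, 6.75×10⁻¹⁵) N.
|F| = 9.30×10⁻¹⁵ N.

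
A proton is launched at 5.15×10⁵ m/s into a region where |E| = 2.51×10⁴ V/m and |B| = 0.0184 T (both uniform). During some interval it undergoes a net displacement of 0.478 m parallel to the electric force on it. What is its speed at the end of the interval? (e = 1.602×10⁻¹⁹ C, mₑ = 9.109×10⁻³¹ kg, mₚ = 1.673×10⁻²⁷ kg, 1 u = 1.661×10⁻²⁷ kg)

B does no work; ΔKE = |q|E d.
½mv_f² = ½mv₀² + |q|Ed = ½(1.673×10⁻²⁷)(5.15×10⁵)² + (1.602×10⁻¹⁹)(2.51×10⁴)(0.478) ≈ 2.219×10⁻¹⁶ J + 1.922×10⁻¹⁵ J ≈ 2.144×10⁻¹⁵ J.
v_f = √(2·2.144×10⁻¹⁵/1.673×10⁻²⁷) ≈ 1.60×10⁶ m/s.

v_f ≈ 1.60×10⁶ m/s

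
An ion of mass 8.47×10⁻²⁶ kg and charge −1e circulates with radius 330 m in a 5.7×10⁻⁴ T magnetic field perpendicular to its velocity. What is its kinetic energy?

v = |q|Br/m, then KE = ½mv² = (qBr)²/(2m).
v = (1.602×10⁻¹⁹)(5.7×10⁻⁴)(330)/8.47×10⁻²⁶ ≈ 3.558×10⁵ m/s.
KE = ½(8.47×10⁻²⁶)(3.558×10⁵)² ≈ 5.4×10⁻¹⁵ J.

KE ≈ 5.4×10⁻¹⁵ J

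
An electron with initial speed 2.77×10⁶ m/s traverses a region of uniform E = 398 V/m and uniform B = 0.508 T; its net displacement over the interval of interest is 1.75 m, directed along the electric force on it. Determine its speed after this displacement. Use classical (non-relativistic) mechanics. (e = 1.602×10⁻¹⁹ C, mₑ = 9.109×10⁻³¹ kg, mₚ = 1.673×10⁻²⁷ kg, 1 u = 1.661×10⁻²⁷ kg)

v_f ≈ 1.59×10⁷ m/s

B does no work; ΔKE = |q|E d.
½mv_f² = ½mv₀² + |q|Ed = ½(9.109×10⁻³¹)(2.77×10⁶)² + (1.602×10⁻¹⁹)(398)(1.75) ≈ 3.495×10⁻¹⁸ J + 1.116×10⁻¹⁶ J ≈ 1.151×10⁻¹⁶ J.
v_f = √(2·1.151×10⁻¹⁶/9.109×10⁻³¹) ≈ 1.59×10⁷ m/s.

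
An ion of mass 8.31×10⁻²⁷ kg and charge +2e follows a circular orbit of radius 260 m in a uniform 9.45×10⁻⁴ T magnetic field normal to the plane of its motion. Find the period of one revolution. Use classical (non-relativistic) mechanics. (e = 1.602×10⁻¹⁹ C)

T ≈ 1.72×10⁻⁴ s

The cyclotron period depends only on m, q, B: T = 2πm/(|q|B).
T = 2π(8.31×10⁻²⁷)/((3.204×10⁻¹⁹)(9.45×10⁻⁴)) ≈ 1.72×10⁻⁴ s.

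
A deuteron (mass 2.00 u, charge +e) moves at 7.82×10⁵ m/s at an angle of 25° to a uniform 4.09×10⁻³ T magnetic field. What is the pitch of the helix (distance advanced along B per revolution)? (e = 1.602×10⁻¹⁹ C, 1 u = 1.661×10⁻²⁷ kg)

p ≈ 22.6 m

v∥ = v cosθ = 7.82×10⁵·cos25° ≈ 7.087×10⁵ m/s.
T = 2πm/(|q|B) = 2π(3.322×10⁻²⁷)/((1.602×10⁻¹⁹)(4.09×10⁻³)) ≈ 3.186×10⁻⁵ s.
pitch = v∥ T = (7.087×10⁵)(3.186×10⁻⁵) ≈ 22.6 m.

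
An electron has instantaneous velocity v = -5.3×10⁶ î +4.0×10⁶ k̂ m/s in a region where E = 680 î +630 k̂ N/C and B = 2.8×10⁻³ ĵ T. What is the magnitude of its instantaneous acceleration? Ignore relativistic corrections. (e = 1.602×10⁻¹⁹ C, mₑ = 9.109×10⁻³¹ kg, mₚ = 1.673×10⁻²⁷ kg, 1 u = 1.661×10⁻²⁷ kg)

v×B = (-1.12×10⁴, 0, -1.48×10⁴) N/C.
E + v×B = (-1.05×10⁴, 0, -1.42×10⁴) N/C.
F = q(E + v×B) = (−1.602×10⁻¹⁹ C)·(-1.05×10⁴, 0, -1.42×10⁴) = (1.69×10⁻¹⁵, 0, 2.28×10⁻¹⁵) N.
|a| = |F|/m = 2.832×10⁻¹⁵/9.109×10⁻³¹ ≈ 3.11×10¹⁵ m/s².

|a| ≈ 3.11×10¹⁵ m/s²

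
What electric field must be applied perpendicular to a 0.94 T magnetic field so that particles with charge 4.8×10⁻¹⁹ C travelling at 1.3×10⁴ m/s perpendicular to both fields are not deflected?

For straight-line motion qE = qvB, so E = vB.
E = 1.3×10⁴ × 0.94 = 1.2×10⁴ V/m.

E = 1.2×10⁴ V/m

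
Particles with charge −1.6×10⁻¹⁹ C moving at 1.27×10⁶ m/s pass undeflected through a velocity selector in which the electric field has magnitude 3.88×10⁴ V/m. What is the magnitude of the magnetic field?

B = 0.0306 T

Balance of forces in the selector: qE = qvB ⇒ B = E/v.
B = 3.88×10⁴/1.27×10⁶ = 0.0306 T.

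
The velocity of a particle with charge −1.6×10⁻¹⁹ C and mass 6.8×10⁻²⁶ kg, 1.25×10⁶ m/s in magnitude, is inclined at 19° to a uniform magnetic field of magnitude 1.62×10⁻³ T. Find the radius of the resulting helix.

v⊥ = v sinθ = 1.25×10⁶·sin19° ≈ 4.070×10⁵ m/s.
r = m v⊥/(|q|B) = (6.8×10⁻²⁶)(4.070×10⁵)/((1.6×10⁻¹⁹)(1.62×10⁻³)) ≈ 107 m.

r ≈ 107 m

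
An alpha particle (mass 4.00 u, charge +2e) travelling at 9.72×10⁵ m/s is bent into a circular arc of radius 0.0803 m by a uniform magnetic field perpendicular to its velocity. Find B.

From |q|vB = mv²/r, B = mv/(|q|r).
B = (6.644×10⁻²⁷)(9.72×10⁵)/((3.204×10⁻¹⁹)(0.0803)) ≈ 0.251 T.

B ≈ 0.251 T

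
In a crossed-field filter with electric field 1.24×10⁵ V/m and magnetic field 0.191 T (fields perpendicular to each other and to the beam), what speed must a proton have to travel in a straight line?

v = 6.49×10⁵ m/s

Straight-line motion ⇒ electric and magnetic forces cancel, so E = vB.
v = E/B = 1.24×10⁵/0.191 = 6.49×10⁵ m/s.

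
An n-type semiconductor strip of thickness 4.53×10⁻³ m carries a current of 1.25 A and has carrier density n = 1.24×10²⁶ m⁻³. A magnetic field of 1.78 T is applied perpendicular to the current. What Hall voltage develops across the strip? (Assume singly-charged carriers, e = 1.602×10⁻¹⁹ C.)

V_H = IB/(n e t).
V_H = (1.25)(1.78)/((1.24×10²⁶)(1.602×10⁻¹⁹)(4.53×10⁻³)) ≈ 2.47×10⁻⁵ V.

V_H ≈ 2.47×10⁻⁵ V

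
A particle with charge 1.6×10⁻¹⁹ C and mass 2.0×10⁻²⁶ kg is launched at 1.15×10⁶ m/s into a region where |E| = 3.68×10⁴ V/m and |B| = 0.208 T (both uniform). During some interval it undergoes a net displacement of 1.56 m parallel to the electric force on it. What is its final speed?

v_f ≈ 1.50×10⁶ m/s

B does no work; ΔKE = |q|E d.
½mv_f² = ½mv₀² + |q|Ed = ½(2.0×10⁻²⁶)(1.15×10⁶)² + (1.6×10⁻¹⁹)(3.68×10⁴)(1.56) ≈ 1.323×10⁻¹⁴ J + 9.185×10⁻¹⁵ J ≈ 2.241×10⁻¹⁴ J.
v_f = √(2·2.241×10⁻¹⁴/2.0×10⁻²⁶) ≈ 1.50×10⁶ m/s.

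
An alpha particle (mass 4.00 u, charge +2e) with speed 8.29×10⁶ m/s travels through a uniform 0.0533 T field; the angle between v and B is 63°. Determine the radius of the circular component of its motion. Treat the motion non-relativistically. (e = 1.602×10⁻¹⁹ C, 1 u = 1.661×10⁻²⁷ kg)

r ≈ 2.87 m

v⊥ = v sinθ = 8.29×10⁶·sin63° ≈ 7.386×10⁶ m/s.
r = m v⊥/(|q|B) = (6.644×10⁻²⁷)(7.386×10⁶)/((3.204×10⁻¹⁹)(0.0533)) ≈ 2.87 m.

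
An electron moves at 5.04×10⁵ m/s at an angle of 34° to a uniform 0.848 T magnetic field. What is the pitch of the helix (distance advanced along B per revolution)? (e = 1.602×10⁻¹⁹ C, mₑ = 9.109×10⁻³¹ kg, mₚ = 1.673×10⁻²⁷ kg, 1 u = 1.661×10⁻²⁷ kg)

p ≈ 1.76×10⁻⁵ m

v∥ = v cosθ = 5.04×10⁵·cos34° ≈ 4.178×10⁵ m/s.
T = 2πm/(|q|B) = 2π(9.109×10⁻³¹)/((1.602×10⁻¹⁹)(0.848)) ≈ 4.213×10⁻¹¹ s.
pitch = v∥ T = (4.178×10⁵)(4.213×10⁻¹¹) ≈ 1.76×10⁻⁵ m.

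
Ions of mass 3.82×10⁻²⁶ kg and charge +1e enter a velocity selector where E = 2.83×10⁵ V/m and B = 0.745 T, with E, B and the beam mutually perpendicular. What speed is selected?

v = 3.80×10⁵ m/s

Zero net Lorentz force requires |qE| = |q v×B|, i.e. E = vB.
v = E/B = 2.83×10⁵/0.745 = 3.80×10⁵ m/s.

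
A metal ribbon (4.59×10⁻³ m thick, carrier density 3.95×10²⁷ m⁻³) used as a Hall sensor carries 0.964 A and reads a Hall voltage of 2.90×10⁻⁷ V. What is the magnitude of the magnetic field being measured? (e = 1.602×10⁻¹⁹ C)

From V_H = IB/(n e t), B = V_H n e t / I.
B = (2.90×10⁻⁷)(3.95×10²⁷)(1.602×10⁻¹⁹)(4.59×10⁻³)/0.964 ≈ 0.874 T.

B ≈ 0.874 T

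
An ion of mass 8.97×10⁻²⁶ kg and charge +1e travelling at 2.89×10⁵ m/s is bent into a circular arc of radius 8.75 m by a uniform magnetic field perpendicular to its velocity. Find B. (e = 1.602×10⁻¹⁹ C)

B ≈ 0.0185 T

From |q|vB = mv²/r, B = mv/(|q|r).
B = (8.97×10⁻²⁶)(2.89×10⁵)/((1.602×10⁻¹⁹)(8.75)) ≈ 0.0185 T.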